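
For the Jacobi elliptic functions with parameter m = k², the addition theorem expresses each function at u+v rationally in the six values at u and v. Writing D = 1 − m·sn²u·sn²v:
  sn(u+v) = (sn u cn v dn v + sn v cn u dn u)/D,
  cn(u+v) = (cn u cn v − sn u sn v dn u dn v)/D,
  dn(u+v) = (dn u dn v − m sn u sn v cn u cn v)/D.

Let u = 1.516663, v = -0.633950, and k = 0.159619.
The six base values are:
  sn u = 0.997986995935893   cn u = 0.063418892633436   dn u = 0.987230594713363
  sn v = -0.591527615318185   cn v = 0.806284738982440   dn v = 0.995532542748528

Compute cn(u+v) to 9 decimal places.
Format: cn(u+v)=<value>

cn(u+v)=0.636984524

m = k² = 0.025478225161
D = 1 − m·sn²u·sn²v = 0.9911208992329352
cn(u+v) = (cn u·cn v − sn u·sn v·dn u·dn v)/D = 0.6313286744890003/0.9911208992329352 = 0.6369845242670281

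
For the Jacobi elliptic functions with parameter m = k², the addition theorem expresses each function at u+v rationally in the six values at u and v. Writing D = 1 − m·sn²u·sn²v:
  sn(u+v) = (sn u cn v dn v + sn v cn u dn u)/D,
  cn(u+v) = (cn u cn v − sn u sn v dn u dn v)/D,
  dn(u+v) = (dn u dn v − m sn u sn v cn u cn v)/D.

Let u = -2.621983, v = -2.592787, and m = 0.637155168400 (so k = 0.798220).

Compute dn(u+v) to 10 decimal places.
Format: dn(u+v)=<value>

sn u = -0.9228891507101921, cn u = -0.385065728806681, dn u = 0.6762539510896932
sn v = -0.9302765500081262, cn v = -0.3668590199313331, dn v = 0.6697736216996415
m = k² = 0.6371551684
D = 1 − m·sn²u·sn²v = 0.530356367380428
dn(u+v) = (dn u·dn v − m·sn u·sn v·cn u·cn v)/D = 0.3756617235022748/0.530356367380428 = 0.708319436905733

dn(u+v)=0.7083194369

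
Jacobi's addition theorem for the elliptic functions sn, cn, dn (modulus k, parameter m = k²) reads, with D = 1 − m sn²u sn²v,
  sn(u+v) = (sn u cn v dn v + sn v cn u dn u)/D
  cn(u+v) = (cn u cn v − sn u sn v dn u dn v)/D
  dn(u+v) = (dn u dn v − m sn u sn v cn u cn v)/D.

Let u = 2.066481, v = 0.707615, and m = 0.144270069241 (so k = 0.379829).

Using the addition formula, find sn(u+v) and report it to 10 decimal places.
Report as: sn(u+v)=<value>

sn u = 0.9198271281984753, cn u = -0.3923239149352812, dn u = 0.936982229874304
sn v = 0.6441610116147018, cn v = 0.7648899209138031, dn v = 0.9696061497686265
m = k² = 0.144270069241
D = 1 − m·sn²u·sn²v = 0.9493502228815462
sn(u+v) = (sn u·cn v·dn v + sn v·cn u·dn u)/D = 0.4453884709753103/0.9493502228815462 = 0.4691508573342201

sn(u+v)=0.4691508573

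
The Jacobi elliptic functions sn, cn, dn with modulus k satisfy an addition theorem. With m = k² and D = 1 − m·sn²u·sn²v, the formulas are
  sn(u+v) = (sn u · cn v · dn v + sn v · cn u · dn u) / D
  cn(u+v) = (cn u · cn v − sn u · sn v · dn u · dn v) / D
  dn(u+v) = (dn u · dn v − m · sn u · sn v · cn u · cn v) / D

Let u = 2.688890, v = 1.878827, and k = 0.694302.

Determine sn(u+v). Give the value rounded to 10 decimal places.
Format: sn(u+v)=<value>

sn u = 0.7991924488303033, cn u = -0.60107522801445, dn u = 0.8319297863968298
sn v = 0.9995925015562902, cn v = -0.02854524185285566, dn v = 0.7199566141724493
m = k² = 0.482055267204
D = 1 − m·sn²u·sn²v = 0.6923580500656575
sn(u+v) = (sn u·cn v·dn v + sn v·cn u·dn u)/D = -0.5162730877663274/0.6923580500656575 = -0.7456735539037473

sn(u+v)=-0.7456735539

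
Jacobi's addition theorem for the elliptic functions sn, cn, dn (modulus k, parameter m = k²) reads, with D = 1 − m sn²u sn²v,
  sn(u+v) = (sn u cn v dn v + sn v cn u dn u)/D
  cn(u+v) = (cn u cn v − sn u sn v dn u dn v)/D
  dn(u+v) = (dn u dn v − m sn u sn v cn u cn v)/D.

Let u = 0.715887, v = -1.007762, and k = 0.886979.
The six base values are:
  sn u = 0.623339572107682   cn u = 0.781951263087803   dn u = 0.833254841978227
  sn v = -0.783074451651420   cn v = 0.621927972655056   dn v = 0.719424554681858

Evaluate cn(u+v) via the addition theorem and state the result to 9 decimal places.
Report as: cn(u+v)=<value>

m = k² = 0.786731746441
D = 1 − m·sn²u·sn²v = 0.8125514080718901
cn(u+v) = (cn u·cn v − sn u·sn v·dn u·dn v)/D = 0.7789285038154401/0.8125514080718901 = 0.958620582128786

cn(u+v)=0.958620582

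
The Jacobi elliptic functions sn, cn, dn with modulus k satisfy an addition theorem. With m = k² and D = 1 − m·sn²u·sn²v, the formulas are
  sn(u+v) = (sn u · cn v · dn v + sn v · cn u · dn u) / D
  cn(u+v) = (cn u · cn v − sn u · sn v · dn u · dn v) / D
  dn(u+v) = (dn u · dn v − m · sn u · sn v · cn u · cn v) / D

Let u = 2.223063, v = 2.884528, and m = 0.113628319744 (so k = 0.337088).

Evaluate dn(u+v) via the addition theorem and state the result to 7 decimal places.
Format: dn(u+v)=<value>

sn u = 0.8403532941633808, cn u = -0.5420390585453731, dn u = 0.9590393115575007
sn v = 0.3444912445763294, cn v = -0.9387895304115037, dn v = 0.9932347396554065
m = k² = 0.113628319744
D = 1 − m·sn²u·sn²v = 0.9904771536854623
dn(u+v) = (dn u·dn v − m·sn u·sn v·cn u·cn v)/D = 0.9358123154669924/0.9904771536854623 = 0.9448095920081874

dn(u+v)=0.9448096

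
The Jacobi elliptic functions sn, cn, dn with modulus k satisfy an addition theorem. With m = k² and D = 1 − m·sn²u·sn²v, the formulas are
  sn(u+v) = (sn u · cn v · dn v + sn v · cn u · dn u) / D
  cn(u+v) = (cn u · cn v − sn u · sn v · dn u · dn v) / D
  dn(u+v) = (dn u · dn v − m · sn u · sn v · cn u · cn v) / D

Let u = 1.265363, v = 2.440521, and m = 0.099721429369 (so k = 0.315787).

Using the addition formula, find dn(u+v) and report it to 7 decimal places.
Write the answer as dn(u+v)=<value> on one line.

dn(u+v)=0.9893320

sn u = 0.9460920931267189, cn u = 0.3238977482525988, dn u = 0.9543271561617045
sn v = 0.7011746568475107, cn v = -0.7129895515326825, dn v = 0.9751781212516529
m = k² = 0.099721429369
D = 1 − m·sn²u·sn²v = 0.9561158448313694
dn(u+v) = (dn u·dn v − m·sn u·sn v·cn u·cn v)/D = 0.9459160031011563/0.9561158448313694 = 0.9893320021989469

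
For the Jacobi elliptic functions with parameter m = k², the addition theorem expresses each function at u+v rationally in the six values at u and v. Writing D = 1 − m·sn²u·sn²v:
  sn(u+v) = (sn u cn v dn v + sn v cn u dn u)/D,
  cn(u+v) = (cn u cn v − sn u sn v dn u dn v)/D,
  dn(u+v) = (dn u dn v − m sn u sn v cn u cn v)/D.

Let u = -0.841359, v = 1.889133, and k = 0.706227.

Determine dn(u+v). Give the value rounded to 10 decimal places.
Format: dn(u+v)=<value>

sn u = -0.7164915109783713, cn u = 0.6975958104059473, dn u = 0.8625301628583588
sn v = 0.9996731471635659, cn v = -0.02556557920508473, dn v = 0.7082156530254423
m = k² = 0.498756575529
D = 1 − m·sn²u·sn²v = 0.744125630410471
dn(u+v) = (dn u·dn v − m·sn u·sn v·cn u·cn v)/D = 0.6044862216378157/0.744125630410471 = 0.812344309796683

dn(u+v)=0.8123443098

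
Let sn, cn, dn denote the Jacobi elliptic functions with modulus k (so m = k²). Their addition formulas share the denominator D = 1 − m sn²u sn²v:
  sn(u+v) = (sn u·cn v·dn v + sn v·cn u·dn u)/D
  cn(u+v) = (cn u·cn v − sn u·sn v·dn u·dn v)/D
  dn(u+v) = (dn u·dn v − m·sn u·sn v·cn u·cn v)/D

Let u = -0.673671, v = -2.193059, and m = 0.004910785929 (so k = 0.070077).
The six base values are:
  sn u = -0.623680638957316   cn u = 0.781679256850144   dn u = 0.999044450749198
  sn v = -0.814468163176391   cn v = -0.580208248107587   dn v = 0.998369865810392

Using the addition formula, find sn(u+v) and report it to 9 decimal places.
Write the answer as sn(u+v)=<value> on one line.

m = k² = 0.004910785929
D = 1 − m·sn²u·sn²v = 0.9987328624726283
sn(u+v) = (sn u·cn v·dn v + sn v·cn u·dn u)/D = -0.2747697523796992/0.9987328624726283 = -0.2751183651846938

sn(u+v)=-0.275118365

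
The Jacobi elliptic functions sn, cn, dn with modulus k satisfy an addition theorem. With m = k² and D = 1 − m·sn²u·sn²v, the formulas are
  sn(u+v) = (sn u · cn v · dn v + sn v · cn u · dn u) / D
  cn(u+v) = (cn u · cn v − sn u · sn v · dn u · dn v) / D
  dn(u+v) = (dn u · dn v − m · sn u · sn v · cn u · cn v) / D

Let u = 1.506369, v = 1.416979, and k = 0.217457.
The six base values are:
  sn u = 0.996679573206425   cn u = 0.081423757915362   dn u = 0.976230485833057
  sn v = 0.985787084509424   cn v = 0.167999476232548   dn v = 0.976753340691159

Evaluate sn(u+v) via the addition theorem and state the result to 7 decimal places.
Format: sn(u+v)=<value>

m = k² = 0.047287546849
D = 1 − m·sn²u·sn²v = 0.9543517484665673
sn(u+v) = (sn u·cn v·dn v + sn v·cn u·dn u)/D = 0.2419077808449483/0.9543517484665673 = 0.2534786374454081

sn(u+v)=0.2534786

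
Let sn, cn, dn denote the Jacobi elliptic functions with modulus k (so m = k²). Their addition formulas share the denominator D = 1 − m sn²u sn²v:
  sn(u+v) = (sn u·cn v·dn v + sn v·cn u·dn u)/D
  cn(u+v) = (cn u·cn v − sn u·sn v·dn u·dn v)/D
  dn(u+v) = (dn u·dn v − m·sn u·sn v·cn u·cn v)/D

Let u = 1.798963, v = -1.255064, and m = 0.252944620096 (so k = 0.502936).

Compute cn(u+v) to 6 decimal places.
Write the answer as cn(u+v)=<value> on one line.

sn u = 0.9953454477464221, cn u = -0.09637136322826631, dn u = 0.8656815741356944
sn v = -0.9299562293609395, cn v = 0.367670248283409, dn v = 0.8838827923842755
m = k² = 0.252944620096
D = 1 − m·sn²u·sn²v = 0.7832804293281169
cn(u+v) = (cn u·cn v − sn u·sn v·dn u·dn v)/D = 0.6728213766924321/0.7832804293281169 = 0.8589789192991399

cn(u+v)=0.858979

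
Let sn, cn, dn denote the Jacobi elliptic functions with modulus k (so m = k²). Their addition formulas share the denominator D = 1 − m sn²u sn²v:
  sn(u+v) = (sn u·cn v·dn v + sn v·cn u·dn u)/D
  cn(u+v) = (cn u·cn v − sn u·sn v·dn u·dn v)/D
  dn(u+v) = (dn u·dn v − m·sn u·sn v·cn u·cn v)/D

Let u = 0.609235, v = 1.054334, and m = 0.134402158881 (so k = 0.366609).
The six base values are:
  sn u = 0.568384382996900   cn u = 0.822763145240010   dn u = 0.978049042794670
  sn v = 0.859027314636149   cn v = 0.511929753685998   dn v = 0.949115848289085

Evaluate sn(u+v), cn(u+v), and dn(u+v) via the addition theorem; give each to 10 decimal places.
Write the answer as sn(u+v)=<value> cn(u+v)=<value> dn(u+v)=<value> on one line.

m = k² = 0.134402158881
D = 1 − m·sn²u·sn²v = 0.9679591178244005
sn(u+v) = (sn u·cn v·dn v + sn v·cn u·dn u)/D = 0.9674285743329415/0.9679591178244005 = 0.9994518947322368
cn(u+v) = (cn u·cn v − sn u·sn v·dn u·dn v)/D = -0.03204383471939461/0.9679591178244005 = -0.03310453316604612
dn(u+v) = (dn u·dn v − m·sn u·sn v·cn u·cn v)/D = 0.9006416866893976/0.9679591178244005 = 0.9304542620701724

sn(u+v)=0.9994518947 cn(u+v)=-0.0331045332 dn(u+v)=0.9304542621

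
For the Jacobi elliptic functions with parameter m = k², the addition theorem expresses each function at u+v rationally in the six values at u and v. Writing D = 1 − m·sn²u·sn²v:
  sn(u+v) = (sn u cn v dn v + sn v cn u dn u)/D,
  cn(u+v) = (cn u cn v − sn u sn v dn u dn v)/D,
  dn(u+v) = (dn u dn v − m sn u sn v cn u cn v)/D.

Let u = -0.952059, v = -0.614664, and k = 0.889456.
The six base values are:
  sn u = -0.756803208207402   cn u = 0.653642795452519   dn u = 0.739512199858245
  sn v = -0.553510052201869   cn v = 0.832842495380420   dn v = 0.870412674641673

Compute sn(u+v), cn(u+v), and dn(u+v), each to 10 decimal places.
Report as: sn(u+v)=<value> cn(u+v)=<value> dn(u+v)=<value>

m = k² = 0.791131975936
D = 1 − m·sn²u·sn²v = 0.861175572258265
sn(u+v) = (sn u·cn v·dn v + sn v·cn u·dn u)/D = -0.8161731867169822/0.861175572258265 = -0.9477430770321634
cn(u+v) = (cn u·cn v − sn u·sn v·dn u·dn v)/D = 0.2747447825502721/0.861175572258265 = 0.3190345748310156
dn(u+v) = (dn u·dn v − m·sn u·sn v·cn u·cn v)/D = 0.4632707237065768/0.861175572258265 = 0.5379515381419141

sn(u+v)=-0.9477430770 cn(u+v)=0.3190345748 dn(u+v)=0.5379515381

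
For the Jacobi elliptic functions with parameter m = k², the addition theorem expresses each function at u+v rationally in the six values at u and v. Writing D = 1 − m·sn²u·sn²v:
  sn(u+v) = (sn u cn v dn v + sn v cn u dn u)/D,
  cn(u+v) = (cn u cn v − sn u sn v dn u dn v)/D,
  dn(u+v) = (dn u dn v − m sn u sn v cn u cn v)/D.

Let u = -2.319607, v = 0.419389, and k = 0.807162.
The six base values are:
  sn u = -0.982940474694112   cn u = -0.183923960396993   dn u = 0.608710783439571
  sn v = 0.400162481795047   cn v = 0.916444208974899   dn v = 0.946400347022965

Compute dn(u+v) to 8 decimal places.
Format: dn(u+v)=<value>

dn(u+v)=0.59262441

m = k² = 0.651510494244
D = 1 − m·sn²u·sn²v = 0.899202772155768
dn(u+v) = (dn u·dn v − m·sn u·sn v·cn u·cn v)/D = 0.5328895079797706/0.899202772155768 = 0.5926244051741631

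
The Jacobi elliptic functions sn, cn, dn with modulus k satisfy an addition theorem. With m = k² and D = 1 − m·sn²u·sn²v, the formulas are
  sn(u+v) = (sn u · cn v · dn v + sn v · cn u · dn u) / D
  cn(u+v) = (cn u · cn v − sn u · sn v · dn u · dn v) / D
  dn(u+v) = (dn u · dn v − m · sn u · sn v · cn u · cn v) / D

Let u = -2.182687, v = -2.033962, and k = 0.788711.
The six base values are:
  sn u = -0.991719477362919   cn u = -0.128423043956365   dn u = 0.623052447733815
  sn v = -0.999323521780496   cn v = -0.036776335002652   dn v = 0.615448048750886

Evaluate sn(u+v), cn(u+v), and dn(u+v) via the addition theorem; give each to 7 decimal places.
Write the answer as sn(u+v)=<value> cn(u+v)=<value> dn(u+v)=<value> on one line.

sn(u+v)=0.2632414 cn(u+v)=-0.9647300 dn(u+v)=0.9782093

m = k² = 0.622065041521
D = 1 − m·sn²u·sn²v = 0.3890218190409309
sn(u+v) = (sn u·cn v·dn v + sn v·cn u·dn u)/D = 0.1024066668574425/0.3890218190409309 = 0.263241447767401
cn(u+v) = (cn u·cn v − sn u·sn v·dn u·dn v)/D = -0.3753010128857416/0.3890218190409309 = -0.9647299830404996
dn(u+v) = (dn u·dn v − m·sn u·sn v·cn u·cn v)/D = 0.3805447432064267/0.3890218190409309 = 0.9782092535184711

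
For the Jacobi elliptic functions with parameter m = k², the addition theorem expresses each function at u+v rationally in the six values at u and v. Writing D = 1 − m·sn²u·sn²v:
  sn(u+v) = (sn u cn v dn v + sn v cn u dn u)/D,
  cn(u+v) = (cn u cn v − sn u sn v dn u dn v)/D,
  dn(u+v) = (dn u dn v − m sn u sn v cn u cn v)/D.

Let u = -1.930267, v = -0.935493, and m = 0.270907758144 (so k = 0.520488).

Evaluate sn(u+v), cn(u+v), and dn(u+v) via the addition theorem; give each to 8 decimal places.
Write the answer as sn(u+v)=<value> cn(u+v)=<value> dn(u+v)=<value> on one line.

sn u = -0.9801766206416444, cn u = -0.1981256983521471, dn u = 0.8600734844997364
sn v = -0.7861860996822586, cn v = 0.6179898192255255, dn v = 0.9124445230010934
m = k² = 0.270907758144
D = 1 − m·sn²u·sn²v = 0.839127858517774
sn(u+v) = (sn u·cn v·dn v + sn v·cn u·dn u)/D = -0.4187351879606853/0.839127858517774 = -0.4990123778041816
cn(u+v) = (cn u·cn v − sn u·sn v·dn u·dn v)/D = -0.7271838868567942/0.839127858517774 = -0.8665948573573563
dn(u+v) = (dn u·dn v − m·sn u·sn v·cn u·cn v)/D = 0.8103300715328734/0.839127858517774 = 0.9656812883846227

sn(u+v)=-0.49901238 cn(u+v)=-0.86659486 dn(u+v)=0.96568129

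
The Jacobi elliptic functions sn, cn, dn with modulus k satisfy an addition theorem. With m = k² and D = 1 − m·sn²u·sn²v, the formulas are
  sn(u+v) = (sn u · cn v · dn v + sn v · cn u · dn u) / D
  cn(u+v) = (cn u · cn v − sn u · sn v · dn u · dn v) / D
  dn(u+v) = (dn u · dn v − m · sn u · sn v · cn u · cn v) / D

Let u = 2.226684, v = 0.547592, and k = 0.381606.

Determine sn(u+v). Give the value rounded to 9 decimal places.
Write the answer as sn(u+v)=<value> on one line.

sn u = 0.8509549084366845, cn u = -0.5252387493393018, dn u = 0.9458069319984479
sn v = 0.51743031151942, cn v = 0.8557253488829906, dn v = 0.9803120502702234
m = k² = 0.145623139236
D = 1 − m·sn²u·sn²v = 0.9717676377794933
sn(u+v) = (sn u·cn v·dn v + sn v·cn u·dn u)/D = 0.4568010836440965/0.9717676377794933 = 0.4700723361069064

sn(u+v)=0.470072336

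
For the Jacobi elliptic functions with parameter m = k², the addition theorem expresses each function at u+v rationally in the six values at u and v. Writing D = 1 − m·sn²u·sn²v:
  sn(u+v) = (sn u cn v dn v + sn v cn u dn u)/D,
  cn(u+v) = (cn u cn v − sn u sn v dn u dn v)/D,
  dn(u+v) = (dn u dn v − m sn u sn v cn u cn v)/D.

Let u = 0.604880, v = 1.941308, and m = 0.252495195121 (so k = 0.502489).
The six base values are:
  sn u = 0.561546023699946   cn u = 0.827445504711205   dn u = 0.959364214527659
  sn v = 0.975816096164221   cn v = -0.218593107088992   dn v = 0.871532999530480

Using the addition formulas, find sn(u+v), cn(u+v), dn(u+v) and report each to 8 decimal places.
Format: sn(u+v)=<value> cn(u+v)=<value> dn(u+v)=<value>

m = k² = 0.252495195121
D = 1 − m·sn²u·sn²v = 0.9241841888344206
sn(u+v) = (sn u·cn v·dn v + sn v·cn u·dn u)/D = 0.6676431470804166/0.9241841888344206 = 0.7224135136118774
cn(u+v) = (cn u·cn v − sn u·sn v·dn u·dn v)/D = -0.6390375912636855/0.9241841888344206 = -0.6914612898427082
dn(u+v) = (dn u·dn v − m·sn u·sn v·cn u·cn v)/D = 0.8611430457614188/0.9241841888344206 = 0.9317872521142033

sn(u+v)=0.72241351 cn(u+v)=-0.69146129 dn(u+v)=0.93178725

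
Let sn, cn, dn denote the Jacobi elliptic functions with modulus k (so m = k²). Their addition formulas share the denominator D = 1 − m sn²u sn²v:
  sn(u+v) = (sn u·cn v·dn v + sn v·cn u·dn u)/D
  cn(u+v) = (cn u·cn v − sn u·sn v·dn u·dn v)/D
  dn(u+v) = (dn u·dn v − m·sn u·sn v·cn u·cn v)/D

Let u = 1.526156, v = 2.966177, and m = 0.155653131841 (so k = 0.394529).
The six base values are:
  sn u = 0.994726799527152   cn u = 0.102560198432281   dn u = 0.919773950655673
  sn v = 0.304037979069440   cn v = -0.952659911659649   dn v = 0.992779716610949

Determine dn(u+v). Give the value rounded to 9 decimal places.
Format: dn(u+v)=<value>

m = k² = 0.155653131841
D = 1 − m·sn²u·sn²v = 0.985762911817017
dn(u+v) = (dn u·dn v − m·sn u·sn v·cn u·cn v)/D = 0.9177323758895136/0.985762911817017 = 0.930986918748946

dn(u+v)=0.930986919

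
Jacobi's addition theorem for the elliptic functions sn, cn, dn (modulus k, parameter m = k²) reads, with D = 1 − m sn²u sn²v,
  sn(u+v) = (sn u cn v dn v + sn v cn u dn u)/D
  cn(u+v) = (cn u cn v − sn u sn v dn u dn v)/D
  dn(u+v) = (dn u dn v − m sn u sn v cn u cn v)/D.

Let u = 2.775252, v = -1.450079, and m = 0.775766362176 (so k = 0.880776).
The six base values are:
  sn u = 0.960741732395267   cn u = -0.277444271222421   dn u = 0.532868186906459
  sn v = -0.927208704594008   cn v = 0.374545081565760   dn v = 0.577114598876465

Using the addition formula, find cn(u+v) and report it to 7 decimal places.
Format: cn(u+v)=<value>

m = k² = 0.775766362176
D = 1 − m·sn²u·sn²v = 0.3843990855737958
cn(u+v) = (cn u·cn v − sn u·sn v·dn u·dn v)/D = 0.1700312725423564/0.3843990855737958 = 0.4423300650899034

cn(u+v)=0.4423301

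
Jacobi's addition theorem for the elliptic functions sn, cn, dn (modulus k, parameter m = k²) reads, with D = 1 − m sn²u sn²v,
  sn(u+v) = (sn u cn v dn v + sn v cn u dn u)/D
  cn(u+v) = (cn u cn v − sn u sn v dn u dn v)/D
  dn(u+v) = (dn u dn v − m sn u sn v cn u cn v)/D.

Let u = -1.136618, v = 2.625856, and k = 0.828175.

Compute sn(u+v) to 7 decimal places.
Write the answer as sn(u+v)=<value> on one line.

sn u = -0.8457189946694339, cn u = 0.5336285056622463, dn u = 0.7137472784898669
sn v = 0.9454863259971268, cn v = -0.3256617990376747, dn v = 0.6219862820425295
m = k² = 0.685873830625
D = 1 − m·sn²u·sn²v = 0.5614623277421961
sn(u+v) = (sn u·cn v·dn v + sn v·cn u·dn u)/D = 0.5314193968569509/0.5614623277421961 = 0.9464916355010733

sn(u+v)=0.9464916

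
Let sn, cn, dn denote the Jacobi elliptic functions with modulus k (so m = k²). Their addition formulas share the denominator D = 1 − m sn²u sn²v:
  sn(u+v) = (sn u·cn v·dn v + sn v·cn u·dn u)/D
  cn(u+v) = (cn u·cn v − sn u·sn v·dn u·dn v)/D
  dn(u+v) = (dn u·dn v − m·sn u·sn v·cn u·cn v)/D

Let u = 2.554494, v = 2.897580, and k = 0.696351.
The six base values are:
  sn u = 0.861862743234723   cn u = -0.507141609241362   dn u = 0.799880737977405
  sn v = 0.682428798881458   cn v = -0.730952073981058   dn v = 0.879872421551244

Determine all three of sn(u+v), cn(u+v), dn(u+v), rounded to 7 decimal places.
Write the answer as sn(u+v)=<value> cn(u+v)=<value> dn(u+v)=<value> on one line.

m = k² = 0.484904715201
D = 1 − m·sn²u·sn²v = 0.8322558767804203
sn(u+v) = (sn u·cn v·dn v + sn v·cn u·dn u)/D = -0.8311315008252186/0.8322558767804203 = -0.9986490020838887
cn(u+v) = (cn u·cn v − sn u·sn v·dn u·dn v)/D = -0.04324665040862463/0.8322558767804203 = -0.05196316615501014
dn(u+v) = (dn u·dn v − m·sn u·sn v·cn u·cn v)/D = 0.5980698729840477/0.8322558767804203 = 0.7186129766937537

sn(u+v)=-0.9986490 cn(u+v)=-0.0519632 dn(u+v)=0.7186130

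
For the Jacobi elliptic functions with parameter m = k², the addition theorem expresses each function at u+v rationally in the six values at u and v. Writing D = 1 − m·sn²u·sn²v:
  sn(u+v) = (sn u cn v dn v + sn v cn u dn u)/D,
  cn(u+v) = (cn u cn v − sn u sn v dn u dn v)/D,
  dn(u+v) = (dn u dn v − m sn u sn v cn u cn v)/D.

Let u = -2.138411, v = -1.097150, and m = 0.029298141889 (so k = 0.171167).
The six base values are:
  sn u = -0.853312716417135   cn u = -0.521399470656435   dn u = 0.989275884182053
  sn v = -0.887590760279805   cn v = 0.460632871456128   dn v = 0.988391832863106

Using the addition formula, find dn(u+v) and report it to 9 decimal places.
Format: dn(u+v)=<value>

dn(u+v)=0.999927167

m = k² = 0.029298141889
D = 1 − m·sn²u·sn²v = 0.9831933150676055
dn(u+v) = (dn u·dn v − m·sn u·sn v·cn u·cn v)/D = 0.9831217057765497/0.9831933150676055 = 0.9999271666212957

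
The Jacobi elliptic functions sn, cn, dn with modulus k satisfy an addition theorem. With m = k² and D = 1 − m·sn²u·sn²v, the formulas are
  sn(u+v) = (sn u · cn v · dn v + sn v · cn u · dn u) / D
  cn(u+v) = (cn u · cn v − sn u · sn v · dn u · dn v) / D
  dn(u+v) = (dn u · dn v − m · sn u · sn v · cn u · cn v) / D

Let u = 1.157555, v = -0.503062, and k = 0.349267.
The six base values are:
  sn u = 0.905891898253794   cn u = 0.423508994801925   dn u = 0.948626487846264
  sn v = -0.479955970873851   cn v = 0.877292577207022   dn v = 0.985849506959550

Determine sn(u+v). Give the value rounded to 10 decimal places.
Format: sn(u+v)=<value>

m = k² = 0.121987437289
D = 1 − m·sn²u·sn²v = 0.976939397135354
sn(u+v) = (sn u·cn v·dn v + sn v·cn u·dn u)/D = 0.5906631857198954/0.976939397135354 = 0.6046057590182941

sn(u+v)=0.6046057590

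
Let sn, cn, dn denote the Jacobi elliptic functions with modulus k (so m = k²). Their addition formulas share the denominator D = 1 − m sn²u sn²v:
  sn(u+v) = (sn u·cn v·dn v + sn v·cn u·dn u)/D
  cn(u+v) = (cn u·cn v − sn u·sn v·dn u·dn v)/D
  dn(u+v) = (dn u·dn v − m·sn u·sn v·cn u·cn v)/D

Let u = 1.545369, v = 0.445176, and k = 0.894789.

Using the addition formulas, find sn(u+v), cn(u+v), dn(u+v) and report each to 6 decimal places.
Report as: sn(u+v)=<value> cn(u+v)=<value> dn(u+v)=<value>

sn u = 0.9427308091514973, cn u = 0.3335545254925545, dn u = 0.5370582523636181
sn v = 0.4204452983246019, cn v = 0.9073178886788998, dn v = 0.9265344922258309
m = k² = 0.800647354521
D = 1 − m·sn²u·sn²v = 0.8742130246269523
sn(u+v) = (sn u·cn v·dn v + sn v·cn u·dn u)/D = 0.8678351441092348/0.8742130246269523 = 0.9927044320571189
cn(u+v) = (cn u·cn v − sn u·sn v·dn u·dn v)/D = 0.1054067126719548/0.8742130246269523 = 0.1205732581219942
dn(u+v) = (dn u·dn v − m·sn u·sn v·cn u·cn v)/D = 0.4015602014176478/0.8742130246269523 = 0.4593390742365149

sn(u+v)=0.992704 cn(u+v)=0.120573 dn(u+v)=0.459339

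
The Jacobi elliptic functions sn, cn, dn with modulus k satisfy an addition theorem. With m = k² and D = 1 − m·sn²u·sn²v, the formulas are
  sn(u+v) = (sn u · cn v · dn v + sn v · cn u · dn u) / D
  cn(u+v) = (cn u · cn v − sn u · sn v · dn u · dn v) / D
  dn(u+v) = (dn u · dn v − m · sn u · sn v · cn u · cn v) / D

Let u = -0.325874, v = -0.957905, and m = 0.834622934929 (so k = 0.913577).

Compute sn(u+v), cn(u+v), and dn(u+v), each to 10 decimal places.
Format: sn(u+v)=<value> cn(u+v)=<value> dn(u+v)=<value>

sn u = -0.3156868381376048, cn u = 0.948863436025797, dn u = 0.9575087453950022
sn v = -0.7562550748393793, cn v = 0.6542768999282222, dn v = 0.7229529723964522
m = k² = 0.834622934929
D = 1 − m·sn²u·sn²v = 0.9524292641547691
sn(u+v) = (sn u·cn v·dn v + sn v·cn u·dn u)/D = -0.836415278448942/0.9524292641547691 = -0.8781914940331203
cn(u+v) = (cn u·cn v − sn u·sn v·dn u·dn v)/D = 0.4555556883582662/0.9524292641547691 = 0.478309209411523
dn(u+v) = (dn u·dn v − m·sn u·sn v·cn u·cn v)/D = 0.568530748348485/0.9524292641547691 = 0.5969270052333243

sn(u+v)=-0.8781914940 cn(u+v)=0.4783092094 dn(u+v)=0.5969270052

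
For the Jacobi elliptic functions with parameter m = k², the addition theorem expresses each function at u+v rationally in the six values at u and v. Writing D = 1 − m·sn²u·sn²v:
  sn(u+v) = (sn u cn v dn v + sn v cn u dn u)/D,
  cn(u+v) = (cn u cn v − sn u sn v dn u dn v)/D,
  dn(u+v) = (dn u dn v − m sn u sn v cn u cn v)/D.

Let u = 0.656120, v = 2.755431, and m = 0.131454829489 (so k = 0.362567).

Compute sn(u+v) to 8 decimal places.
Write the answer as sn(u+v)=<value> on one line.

sn(u+v)=-0.15755853

sn u = 0.6055475046711665, cn u = 0.7958091602806062, dn u = 0.9756009021880036
sn v = 0.4752489931122538, cn v = -0.8798513479820264, dn v = 0.9850428423002245
m = k² = 0.131454829489
D = 1 − m·sn²u·sn²v = 0.9891128202147454
sn(u+v) = (sn u·cn v·dn v + sn v·cn u·dn u)/D = -0.1558431571589508/0.9891128202147454 = -0.1575585251489469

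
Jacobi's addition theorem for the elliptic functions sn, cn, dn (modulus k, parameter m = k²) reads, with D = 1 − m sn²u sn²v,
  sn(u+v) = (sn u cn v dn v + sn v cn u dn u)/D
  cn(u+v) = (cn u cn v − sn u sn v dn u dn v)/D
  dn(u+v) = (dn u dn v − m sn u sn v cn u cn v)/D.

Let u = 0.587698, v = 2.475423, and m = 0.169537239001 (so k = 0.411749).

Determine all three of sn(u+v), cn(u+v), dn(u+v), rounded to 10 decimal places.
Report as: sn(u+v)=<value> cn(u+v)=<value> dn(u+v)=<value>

sn(u+v)=0.2238094863 cn(u+v)=-0.9746329123 dn(u+v)=0.9957448284

sn u = 0.5499940782518421, cn u = 0.8351685541780812, dn u = 0.9740205796330837
sn v = 0.7176675628786805, cn v = -0.6963858622859709, dn v = 0.9553430793711138
m = k² = 0.169537239001
D = 1 − m·sn²u·sn²v = 0.9735863895790314
sn(u+v) = (sn u·cn v·dn v + sn v·cn u·dn u)/D = 0.2178978697573215/0.9735863895790314 = 0.2238094863379697
cn(u+v) = (cn u·cn v − sn u·sn v·dn u·dn v)/D = -0.9488893382943845/0.9735863895790314 = -0.9746329123445063
dn(u+v) = (dn u·dn v − m·sn u·sn v·cn u·cn v)/D = 0.9694436124634991/0.9735863895790314 = 0.995744828440624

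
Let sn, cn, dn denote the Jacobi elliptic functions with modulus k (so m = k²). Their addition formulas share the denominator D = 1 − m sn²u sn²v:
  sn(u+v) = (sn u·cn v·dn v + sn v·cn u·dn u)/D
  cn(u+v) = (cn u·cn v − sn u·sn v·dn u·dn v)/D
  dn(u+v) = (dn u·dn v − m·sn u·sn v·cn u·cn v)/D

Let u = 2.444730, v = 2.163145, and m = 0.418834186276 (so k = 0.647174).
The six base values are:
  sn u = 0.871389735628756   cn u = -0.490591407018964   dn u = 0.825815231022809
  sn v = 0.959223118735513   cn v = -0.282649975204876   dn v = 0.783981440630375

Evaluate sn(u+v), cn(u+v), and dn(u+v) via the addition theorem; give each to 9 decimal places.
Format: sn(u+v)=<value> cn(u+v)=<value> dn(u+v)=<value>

sn(u+v)=-0.822347454 cn(u+v)=-0.568985645 dn(u+v)=0.846617474

m = k² = 0.418834186276
D = 1 − m·sn²u·sn²v = 0.7073784696407978
sn(u+v) = (sn u·cn v·dn v + sn v·cn u·dn u)/D = -0.5817108838699485/0.7073784696407978 = -0.8223474544897267
cn(u+v) = (cn u·cn v − sn u·sn v·dn u·dn v)/D = -0.4024881947319703/0.7073784696407978 = -0.5689856448929682
dn(u+v) = (dn u·dn v − m·sn u·sn v·cn u·cn v)/D = 0.5988789728740131/0.7073784696407978 = 0.8466174736391396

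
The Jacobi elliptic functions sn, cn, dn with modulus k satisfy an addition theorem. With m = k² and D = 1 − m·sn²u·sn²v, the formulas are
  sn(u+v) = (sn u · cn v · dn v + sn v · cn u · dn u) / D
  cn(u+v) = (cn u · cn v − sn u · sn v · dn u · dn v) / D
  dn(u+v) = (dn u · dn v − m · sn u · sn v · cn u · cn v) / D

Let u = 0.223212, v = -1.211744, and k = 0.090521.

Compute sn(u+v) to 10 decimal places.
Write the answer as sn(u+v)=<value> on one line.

sn u = 0.22134841053087, cn u = 0.9751947913906521, dn u = 0.9997992455867477
sn v = -0.9355932722702241, cn v = 0.3530796353270666, dn v = 0.9964072770997655
m = k² = 0.008194051441
D = 1 − m·sn²u·sn²v = 0.9996485806412848
sn(u+v) = (sn u·cn v·dn v + sn v·cn u·dn u)/D = -0.8343296887407376/0.9996485806412848 = -0.8346229914171504

sn(u+v)=-0.8346229914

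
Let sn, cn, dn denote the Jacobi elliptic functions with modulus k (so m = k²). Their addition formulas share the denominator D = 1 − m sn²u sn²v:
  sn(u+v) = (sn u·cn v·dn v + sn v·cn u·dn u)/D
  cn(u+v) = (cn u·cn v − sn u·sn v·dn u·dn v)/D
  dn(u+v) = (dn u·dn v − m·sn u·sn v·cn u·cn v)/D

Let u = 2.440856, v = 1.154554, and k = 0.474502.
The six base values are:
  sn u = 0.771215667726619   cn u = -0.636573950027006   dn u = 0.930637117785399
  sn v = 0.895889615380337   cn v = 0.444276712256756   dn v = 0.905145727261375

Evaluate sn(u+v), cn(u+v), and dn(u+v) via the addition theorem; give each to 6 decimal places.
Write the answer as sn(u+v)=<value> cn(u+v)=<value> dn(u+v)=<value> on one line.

m = k² = 0.225152148004
D = 1 − m·sn²u·sn²v = 0.8925177405174741
sn(u+v) = (sn u·cn v·dn v + sn v·cn u·dn u)/D = -0.2206093981633381/0.8925177405174741 = -0.2471764852936488
cn(u+v) = (cn u·cn v − sn u·sn v·dn u·dn v)/D = -0.8648233406774051/0.8925177405174741 = -0.9689704769072578
dn(u+v) = (dn u·dn v − m·sn u·sn v·cn u·cn v)/D = 0.8863577710759573/0.8925177405174741 = 0.9930982106440311

sn(u+v)=-0.247176 cn(u+v)=-0.968970 dn(u+v)=0.993098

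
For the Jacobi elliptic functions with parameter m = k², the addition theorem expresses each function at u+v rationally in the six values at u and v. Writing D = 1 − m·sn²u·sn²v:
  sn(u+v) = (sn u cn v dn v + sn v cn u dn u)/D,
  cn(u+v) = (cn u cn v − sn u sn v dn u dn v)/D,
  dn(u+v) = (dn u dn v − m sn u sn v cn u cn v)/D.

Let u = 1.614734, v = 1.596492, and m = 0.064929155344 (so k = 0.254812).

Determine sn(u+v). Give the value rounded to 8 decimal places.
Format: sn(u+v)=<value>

sn(u+v)=-0.01668642

sn u = 0.9998573980877539, cn u = -0.01688737662240107, dn u = 0.967000186855758
sn v = 0.9999997174592066, cn v = 0.0007517190346179718, dn v = 0.9669906314676813
m = k² = 0.064929155344
D = 1 − m·sn²u·sn²v = 0.9350893980588724
sn(u+v) = (sn u·cn v·dn v + sn v·cn u·dn u)/D = -0.01560329012955617/0.9350893980588724 = -0.01668641539723008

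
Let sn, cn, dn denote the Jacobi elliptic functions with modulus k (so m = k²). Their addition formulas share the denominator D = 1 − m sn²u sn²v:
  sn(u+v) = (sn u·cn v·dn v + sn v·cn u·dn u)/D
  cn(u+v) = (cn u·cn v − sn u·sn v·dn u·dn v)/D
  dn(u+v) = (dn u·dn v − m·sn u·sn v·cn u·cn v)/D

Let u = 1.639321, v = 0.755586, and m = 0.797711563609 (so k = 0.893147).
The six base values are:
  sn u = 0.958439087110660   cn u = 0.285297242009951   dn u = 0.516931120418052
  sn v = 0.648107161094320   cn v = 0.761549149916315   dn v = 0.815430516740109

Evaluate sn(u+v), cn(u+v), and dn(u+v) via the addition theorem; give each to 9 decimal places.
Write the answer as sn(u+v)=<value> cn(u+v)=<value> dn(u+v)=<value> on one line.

m = k² = 0.797711563609
D = 1 − m·sn²u·sn²v = 0.6922000382811605
sn(u+v) = (sn u·cn v·dn v + sn v·cn u·dn u)/D = 0.6907636991142916/0.6922000382811605 = 0.9979249652016265
cn(u+v) = (cn u·cn v − sn u·sn v·dn u·dn v)/D = -0.04456910345048972/0.6922000382811605 = -0.06438760616246379
dn(u+v) = (dn u·dn v − m·sn u·sn v·cn u·cn v)/D = 0.3138618171738842/0.6922000382811605 = 0.4534264660736679

sn(u+v)=0.997924965 cn(u+v)=-0.064387606 dn(u+v)=0.453426466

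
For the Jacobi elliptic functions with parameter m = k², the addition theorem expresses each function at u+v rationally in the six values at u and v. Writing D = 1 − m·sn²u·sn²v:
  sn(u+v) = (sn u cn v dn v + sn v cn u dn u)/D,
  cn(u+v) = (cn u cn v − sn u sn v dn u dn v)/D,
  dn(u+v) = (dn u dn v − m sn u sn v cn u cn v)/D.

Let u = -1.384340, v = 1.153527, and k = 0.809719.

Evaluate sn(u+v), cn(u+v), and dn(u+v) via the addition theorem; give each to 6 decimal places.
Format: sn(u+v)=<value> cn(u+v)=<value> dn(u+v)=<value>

sn u = -0.9265277658223455, cn u = 0.3762263934923398, dn u = 0.6611801905595596
sn v = 0.8551197433440093, cn v = 0.5184305397478776, dn v = 0.7215074199220631
m = k² = 0.655644858961
D = 1 − m·sn²u·sn²v = 0.5884340806562188
sn(u+v) = (sn u·cn v·dn v + sn v·cn u·dn u)/D = -0.1338551066026488/0.5884340806562188 = -0.2274768083680235
cn(u+v) = (cn u·cn v − sn u·sn v·dn u·dn v)/D = 0.57300739760855/0.5884340806562188 = 0.9737834983479118
dn(u+v) = (dn u·dn v − m·sn u·sn v·cn u·cn v)/D = 0.5783661072826806/0.5884340806562188 = 0.9828902272922219

sn(u+v)=-0.227477 cn(u+v)=0.973783 dn(u+v)=0.982890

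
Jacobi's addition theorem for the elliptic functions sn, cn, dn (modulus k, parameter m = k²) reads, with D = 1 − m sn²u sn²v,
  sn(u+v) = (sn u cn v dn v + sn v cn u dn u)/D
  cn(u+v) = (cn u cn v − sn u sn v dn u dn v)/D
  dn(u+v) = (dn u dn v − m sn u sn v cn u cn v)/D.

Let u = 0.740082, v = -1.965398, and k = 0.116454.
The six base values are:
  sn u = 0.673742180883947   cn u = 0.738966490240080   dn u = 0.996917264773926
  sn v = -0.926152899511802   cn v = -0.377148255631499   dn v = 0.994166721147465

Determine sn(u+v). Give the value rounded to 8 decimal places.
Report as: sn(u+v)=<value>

m = k² = 0.013561534116
D = 1 − m·sn²u·sn²v = 0.994719662544417
sn(u+v) = (sn u·cn v·dn v + sn v·cn u·dn u)/D = -0.934904594145369/0.994719662544417 = -0.9398674112402225

sn(u+v)=-0.93986741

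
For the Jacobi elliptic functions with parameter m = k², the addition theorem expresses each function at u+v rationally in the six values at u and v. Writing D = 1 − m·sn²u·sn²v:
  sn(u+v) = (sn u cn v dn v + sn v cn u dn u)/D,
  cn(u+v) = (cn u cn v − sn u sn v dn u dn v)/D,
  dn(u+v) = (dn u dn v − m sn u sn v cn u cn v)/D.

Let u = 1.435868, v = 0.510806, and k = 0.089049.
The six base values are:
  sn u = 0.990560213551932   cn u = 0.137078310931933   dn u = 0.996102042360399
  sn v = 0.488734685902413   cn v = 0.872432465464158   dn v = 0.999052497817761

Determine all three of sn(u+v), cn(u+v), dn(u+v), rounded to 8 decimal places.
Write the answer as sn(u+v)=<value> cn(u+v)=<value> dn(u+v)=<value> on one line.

m = k² = 0.007929724401
D = 1 − m·sn²u·sn²v = 0.9981414845365909
sn(u+v) = (sn u·cn v·dn v + sn v·cn u·dn u)/D = 0.9301118427180275/0.9981414845365909 = 0.9318436886228132
cn(u+v) = (cn u·cn v − sn u·sn v·dn u·dn v)/D = -0.3621855645778622/0.9981414845365909 = -0.3628599453974351
dn(u+v) = (dn u·dn v − m·sn u·sn v·cn u·cn v)/D = 0.9946991277863388/0.9981414845365909 = 0.9965512336641831

sn(u+v)=0.93184369 cn(u+v)=-0.36285995 dn(u+v)=0.99655123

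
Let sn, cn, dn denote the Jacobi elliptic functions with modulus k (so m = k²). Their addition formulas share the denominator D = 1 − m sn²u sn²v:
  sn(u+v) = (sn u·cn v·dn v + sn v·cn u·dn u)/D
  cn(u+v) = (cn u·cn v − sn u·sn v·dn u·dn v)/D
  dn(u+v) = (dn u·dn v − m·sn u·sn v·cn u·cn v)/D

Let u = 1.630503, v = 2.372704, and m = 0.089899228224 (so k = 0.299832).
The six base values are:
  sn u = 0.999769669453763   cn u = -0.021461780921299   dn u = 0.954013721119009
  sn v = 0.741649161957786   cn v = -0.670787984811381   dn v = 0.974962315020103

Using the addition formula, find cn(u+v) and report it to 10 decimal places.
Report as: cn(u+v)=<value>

cn(u+v)=-0.7103842787

m = k² = 0.089899228224
D = 1 − m·sn²u·sn²v = 0.9505742920788035
cn(u+v) = (cn u·cn v − sn u·sn v·dn u·dn v)/D = -0.6752730327965551/0.9505742920788035 = -0.7103842786656957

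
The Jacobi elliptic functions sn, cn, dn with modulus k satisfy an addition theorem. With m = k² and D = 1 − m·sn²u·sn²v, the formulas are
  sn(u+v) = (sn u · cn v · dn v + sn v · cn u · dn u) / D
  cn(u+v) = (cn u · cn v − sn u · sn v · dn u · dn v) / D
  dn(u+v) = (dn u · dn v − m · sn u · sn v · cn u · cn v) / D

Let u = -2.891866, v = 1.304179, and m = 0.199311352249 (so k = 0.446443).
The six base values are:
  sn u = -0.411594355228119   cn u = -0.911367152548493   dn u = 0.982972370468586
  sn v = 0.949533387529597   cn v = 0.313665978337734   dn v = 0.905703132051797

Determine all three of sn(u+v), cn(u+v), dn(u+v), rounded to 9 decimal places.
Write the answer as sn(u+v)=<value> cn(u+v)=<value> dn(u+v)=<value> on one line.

sn(u+v)=-0.997948213 cn(u+v)=0.064026280 dn(u+v)=0.895268506

m = k² = 0.199311352249
D = 1 − m·sn²u·sn²v = 0.9695567274511417
sn(u+v) = (sn u·cn v·dn v + sn v·cn u·dn u)/D = -0.9675674033936497/0.9695567274511417 = -0.9979482128263689
cn(u+v) = (cn u·cn v − sn u·sn v·dn u·dn v)/D = 0.06207711040180426/0.9695567274511417 = 0.06402627989080967
dn(u+v) = (dn u·dn v − m·sn u·sn v·cn u·cn v)/D = 0.8680136027595163/0.9695567274511417 = 0.895268505888695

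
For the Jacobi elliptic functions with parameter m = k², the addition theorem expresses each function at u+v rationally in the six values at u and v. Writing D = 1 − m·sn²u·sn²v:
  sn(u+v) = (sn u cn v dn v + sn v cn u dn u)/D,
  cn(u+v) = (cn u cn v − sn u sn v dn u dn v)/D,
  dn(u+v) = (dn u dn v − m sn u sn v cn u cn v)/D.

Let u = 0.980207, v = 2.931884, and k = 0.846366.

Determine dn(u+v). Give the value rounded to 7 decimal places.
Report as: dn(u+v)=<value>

dn(u+v)=0.9711850

sn u = 0.7761350611524048, cn u = 0.6305667029347117, dn u = 0.753982654266926
sn v = 0.8875134853718682, cn v = -0.460781741481885, dn v = 0.6601187724073875
m = k² = 0.716335405956
D = 1 − m·sn²u·sn²v = 0.660107998913107
dn(u+v) = (dn u·dn v − m·sn u·sn v·cn u·cn v)/D = 0.6410870119185175/0.660107998913107 = 0.9711850378636401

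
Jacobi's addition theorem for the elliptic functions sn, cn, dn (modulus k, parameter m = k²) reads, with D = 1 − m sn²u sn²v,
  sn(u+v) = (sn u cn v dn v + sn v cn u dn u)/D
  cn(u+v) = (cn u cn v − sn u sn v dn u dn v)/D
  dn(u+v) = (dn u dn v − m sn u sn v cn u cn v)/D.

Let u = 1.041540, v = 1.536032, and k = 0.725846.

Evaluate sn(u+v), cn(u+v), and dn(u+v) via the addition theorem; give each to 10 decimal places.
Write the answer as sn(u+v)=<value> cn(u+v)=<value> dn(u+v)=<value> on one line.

sn(u+v)=0.8768503047 cn(u+v)=-0.4807635002 dn(u+v)=0.7713111239

sn u = 0.8205053263500601, cn u = 0.5716388802654884, dn u = 0.8033104505661393
sn v = 0.9719809884360976, cn v = 0.2350594778322853, dn v = 0.7087014454227801
m = k² = 0.526852415716
D = 1 − m·sn²u·sn²v = 0.6649054798914093
sn(u+v) = (sn u·cn v·dn v + sn v·cn u·dn u)/D = 0.5830225726602205/0.6649054798914093 = 0.8768503047311902
cn(u+v) = (cn u·cn v − sn u·sn v·dn u·dn v)/D = -0.3196622857928085/0.6649054798914093 = -0.4807635001669936
dn(u+v) = (dn u·dn v − m·sn u·sn v·cn u·cn v)/D = 0.512848992966609/0.6649054798914093 = 0.7713111238763835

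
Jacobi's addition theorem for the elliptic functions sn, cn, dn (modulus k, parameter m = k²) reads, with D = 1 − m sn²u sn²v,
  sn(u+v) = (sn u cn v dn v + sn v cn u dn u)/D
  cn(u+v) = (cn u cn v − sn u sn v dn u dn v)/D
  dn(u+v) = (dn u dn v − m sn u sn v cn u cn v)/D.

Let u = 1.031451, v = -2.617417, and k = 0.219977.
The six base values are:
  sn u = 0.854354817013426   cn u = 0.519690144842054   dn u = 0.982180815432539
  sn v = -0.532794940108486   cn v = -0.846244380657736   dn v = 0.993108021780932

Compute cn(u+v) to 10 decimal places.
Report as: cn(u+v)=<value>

m = k² = 0.048389880529
D = 1 − m·sn²u·sn²v = 0.9899734556728252
cn(u+v) = (cn u·cn v − sn u·sn v·dn u·dn v)/D = 0.004218540592150299/0.9899734556728252 = 0.004261266368281776

cn(u+v)=0.0042612664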